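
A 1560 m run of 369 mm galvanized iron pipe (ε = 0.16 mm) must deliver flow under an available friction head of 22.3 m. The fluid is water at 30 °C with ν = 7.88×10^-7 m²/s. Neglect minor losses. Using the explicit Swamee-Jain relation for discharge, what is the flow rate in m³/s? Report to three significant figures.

Q ≈ 0.267 m³/s

Swamee-Jain (Type II): Q = -0.965·√(gD⁵h_f/L)·ln[ε/(3.7D) + √(3.17ν²L/(gD³h_f))]
√(gD⁵h_f/L) = √(9.81·0.369⁵·22.3/1560) = 0.03097
ε/(3.7D) = 1.17×10^-4; √(3.17ν²L/(gD³h_f)) = 1.67×10^-5
Q = -0.965·0.03097·ln(1.339×10^-4) = 0.2666 m³/s
Check: V = 2.49 m/s, Re = 1.17×10^6, f = 0.01675, h_f = 22.4 m ≈ 22.3 m ✓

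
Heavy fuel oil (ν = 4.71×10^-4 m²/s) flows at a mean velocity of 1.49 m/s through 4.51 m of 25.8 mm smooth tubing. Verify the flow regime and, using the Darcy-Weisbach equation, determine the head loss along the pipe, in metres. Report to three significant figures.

Re = VD/ν = 1.49·0.02580/4.71×10^-4 = 81.6 → laminar (Re < 2300)
f = 64/Re = 0.7841
h_f = f(L/D)V²/(2g) = 0.7841·(4.51/0.02580)·1.49²/(2·9.81) = 15.51 m

h_f ≈ 15.5 m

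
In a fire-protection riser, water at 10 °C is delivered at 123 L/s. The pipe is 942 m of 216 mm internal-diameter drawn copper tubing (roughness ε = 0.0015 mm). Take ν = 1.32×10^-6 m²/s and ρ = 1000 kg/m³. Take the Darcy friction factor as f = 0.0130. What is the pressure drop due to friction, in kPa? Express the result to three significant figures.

Δp ≈ 319 kPa

V = 4Q/(πD²) = 4·0.123/(π·0.216²) = 3.357 m/s
h_f = f(L/D)V²/(2g) = 0.01300·(942/0.216)·3.357²/(2·9.81) = 32.56 m
Δp = ρg·h_f = 1000·9.81·32.56 = 319.4 kPa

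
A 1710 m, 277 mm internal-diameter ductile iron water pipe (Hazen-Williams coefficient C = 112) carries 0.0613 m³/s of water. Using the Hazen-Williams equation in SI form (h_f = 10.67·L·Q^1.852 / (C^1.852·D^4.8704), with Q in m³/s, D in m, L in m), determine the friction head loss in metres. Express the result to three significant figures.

h_f = 10.67·1710·0.0613^1.852 / (112^1.852·0.277^4.8704) = 8.624 m

h_f ≈ 8.62 m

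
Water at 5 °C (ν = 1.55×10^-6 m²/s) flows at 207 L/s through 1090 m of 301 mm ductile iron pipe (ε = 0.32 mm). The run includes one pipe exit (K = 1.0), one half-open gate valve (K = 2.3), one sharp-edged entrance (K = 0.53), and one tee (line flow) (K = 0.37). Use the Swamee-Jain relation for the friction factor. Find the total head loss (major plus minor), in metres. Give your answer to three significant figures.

H_L ≈ 33.9 m

V = 4Q/(πD²) = 2.909 m/s; V²/2g = 0.4313 m
Re = 5.65×10^5, ε/D = 0.00106 → f = 0.02056 (Swamee-Jain)
Major: h_f = f(L/D)·V²/2g = 0.02056·3621·0.4313 = 32.11 m
Minor: ΣK = 4.20; h_m = ΣK·V²/2g = 1.812 m
Total H_L = 32.11 + 1.812 = 33.92 m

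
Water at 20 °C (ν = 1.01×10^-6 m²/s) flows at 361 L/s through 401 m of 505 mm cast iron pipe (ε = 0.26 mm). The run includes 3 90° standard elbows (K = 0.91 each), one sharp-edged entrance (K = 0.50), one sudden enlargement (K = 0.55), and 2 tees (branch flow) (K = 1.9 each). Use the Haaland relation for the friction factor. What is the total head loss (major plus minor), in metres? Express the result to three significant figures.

V = 4Q/(πD²) = 1.802 m/s; V²/2g = 0.1656 m
Re = 9.01×10^5, ε/D = 5.15×10^-4 → f = 0.01732 (Haaland)
Major: h_f = f(L/D)·V²/2g = 0.01732·794.1·0.1656 = 2.277 m
Minor: ΣK = 7.58; h_m = ΣK·V²/2g = 1.255 m
Total H_L = 2.277 + 1.255 = 3.532 m

H_L ≈ 3.53 m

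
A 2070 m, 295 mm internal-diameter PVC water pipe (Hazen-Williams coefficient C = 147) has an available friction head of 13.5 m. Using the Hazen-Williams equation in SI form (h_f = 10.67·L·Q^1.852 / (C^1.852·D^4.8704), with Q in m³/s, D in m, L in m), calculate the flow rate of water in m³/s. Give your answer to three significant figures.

Rearranging: Q = [h_f·C^1.852·D^4.8704 / (10.67·L)]^(1/1.852)
Q = [13.5·147^1.852·0.295^4.8704 / (10.67·2070)]^0.540 = 0.1091 m³/s

Q ≈ 0.109 m³/s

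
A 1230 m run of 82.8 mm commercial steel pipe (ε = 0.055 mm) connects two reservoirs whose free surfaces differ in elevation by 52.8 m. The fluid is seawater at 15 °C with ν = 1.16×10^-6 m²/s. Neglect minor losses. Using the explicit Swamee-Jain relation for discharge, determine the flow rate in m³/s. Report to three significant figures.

Swamee-Jain (Type II): Q = -0.965·√(gD⁵h_f/L)·ln[ε/(3.7D) + √(3.17ν²L/(gD³h_f))]
√(gD⁵h_f/L) = √(9.81·0.0828⁵·52.8/1230) = 0.001280
ε/(3.7D) = 1.80×10^-4; √(3.17ν²L/(gD³h_f)) = 1.34×10^-4
Q = -0.965·0.001280·ln(3.131×10^-4) = 0.009968 m³/s
Check: V = 1.85 m/s, Re = 1.32×10^5, f = 0.02048, h_f = 53.1 m ≈ 52.8 m ✓

Q ≈ 0.00997 m³/s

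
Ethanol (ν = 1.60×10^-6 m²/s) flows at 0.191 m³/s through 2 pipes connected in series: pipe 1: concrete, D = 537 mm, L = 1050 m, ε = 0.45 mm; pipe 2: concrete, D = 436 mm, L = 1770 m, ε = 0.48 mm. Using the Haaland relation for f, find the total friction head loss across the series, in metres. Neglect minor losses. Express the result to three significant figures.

H ≈ 8.46 m

Pipe 1: V = 0.8433 m/s, Re = 2.83×10^5, ε/D = 8.38×10^-4, f = 0.01986, h_1 = f(L/D)V²/2g = 1.408 m
Pipe 2: V = 1.279 m/s, Re = 3.49×10^5, ε/D = 0.00110, f = 0.02083, h_2 = f(L/D)V²/2g = 7.055 m
Series → Q common, losses add: H = Σh = 8.463 m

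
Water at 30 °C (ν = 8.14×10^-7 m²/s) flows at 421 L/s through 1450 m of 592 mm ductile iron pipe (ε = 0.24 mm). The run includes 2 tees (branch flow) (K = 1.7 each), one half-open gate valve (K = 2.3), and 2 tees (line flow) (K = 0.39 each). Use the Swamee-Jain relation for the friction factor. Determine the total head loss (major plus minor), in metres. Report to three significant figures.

V = 4Q/(πD²) = 1.529 m/s; V²/2g = 0.1192 m
Re = 1.11×10^6, ε/D = 4.05×10^-4 → f = 0.01656 (Swamee-Jain)
Major: h_f = f(L/D)·V²/2g = 0.01656·2449·0.1192 = 4.837 m
Minor: ΣK = 6.48; h_m = ΣK·V²/2g = 0.7726 m
Total H_L = 4.837 + 0.7726 = 5.610 m

H_L ≈ 5.61 m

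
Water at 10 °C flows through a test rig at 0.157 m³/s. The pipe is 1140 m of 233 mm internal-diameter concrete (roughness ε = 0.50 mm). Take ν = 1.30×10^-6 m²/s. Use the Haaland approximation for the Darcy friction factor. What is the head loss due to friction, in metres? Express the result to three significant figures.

V = 4Q/(πD²) = 4·0.157/(π·0.233²) = 3.682 m/s
Re = VD/ν = 3.682·0.233/1.30×10^-6 = 6.60×10^5 → turbulent
ε/D = 0.50/233 = 0.00215
Haaland: f = 0.02415
h_f = f(L/D)V²/(2g) = 0.02415·(1140/0.233)·3.682²/(2·9.81) = 81.64 m

h_f ≈ 81.6 m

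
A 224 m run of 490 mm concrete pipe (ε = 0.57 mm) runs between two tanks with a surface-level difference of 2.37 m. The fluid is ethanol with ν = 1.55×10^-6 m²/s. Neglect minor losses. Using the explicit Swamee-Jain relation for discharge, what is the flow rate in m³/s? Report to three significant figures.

Swamee-Jain (Type II): Q = -0.965·√(gD⁵h_f/L)·ln[ε/(3.7D) + √(3.17ν²L/(gD³h_f))]
√(gD⁵h_f/L) = √(9.81·0.490⁵·2.37/224) = 0.05415
ε/(3.7D) = 3.14×10^-4; √(3.17ν²L/(gD³h_f)) = 2.50×10^-5
Q = -0.965·0.05415·ln(3.394×10^-4) = 0.4174 m³/s
Check: V = 2.21 m/s, Re = 7.00×10^5, f = 0.02087, h_f = 2.38 m ≈ 2.37 m ✓

Q ≈ 0.417 m³/s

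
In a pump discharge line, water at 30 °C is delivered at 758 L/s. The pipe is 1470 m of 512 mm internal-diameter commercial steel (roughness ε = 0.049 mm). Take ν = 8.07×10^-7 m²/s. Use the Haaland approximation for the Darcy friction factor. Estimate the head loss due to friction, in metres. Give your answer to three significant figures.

V = 4Q/(πD²) = 4·0.758/(π·0.512²) = 3.682 m/s
Re = VD/ν = 3.682·0.512/8.07×10^-7 = 2.34×10^6 → turbulent
ε/D = 0.049/512 = 9.57×10^-5
Haaland: f = 0.01256
h_f = f(L/D)V²/(2g) = 0.01256·(1470/0.512)·3.682²/(2·9.81) = 24.92 m

h_f ≈ 24.9 m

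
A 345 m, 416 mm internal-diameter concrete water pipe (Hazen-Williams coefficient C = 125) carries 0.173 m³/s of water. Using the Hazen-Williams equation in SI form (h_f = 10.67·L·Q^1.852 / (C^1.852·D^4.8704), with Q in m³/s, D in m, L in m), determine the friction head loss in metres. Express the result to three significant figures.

h_f ≈ 1.34 m

h_f = 10.67·345·0.173^1.852 / (125^1.852·0.416^4.8704) = 1.338 m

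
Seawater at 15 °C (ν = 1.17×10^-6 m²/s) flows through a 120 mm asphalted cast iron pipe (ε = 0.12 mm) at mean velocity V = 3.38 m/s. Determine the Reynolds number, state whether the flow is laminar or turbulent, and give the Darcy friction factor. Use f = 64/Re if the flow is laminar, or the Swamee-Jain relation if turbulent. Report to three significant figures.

Re = VD/ν = 3.380·0.120/1.17×10^-6 = 3.47×10^5
Re > 4000 → turbulent; ε/D = 0.00100
Swamee-Jain: f = 0.02062

Re ≈ 3.47×10^5; turbulent; f ≈ 0.0206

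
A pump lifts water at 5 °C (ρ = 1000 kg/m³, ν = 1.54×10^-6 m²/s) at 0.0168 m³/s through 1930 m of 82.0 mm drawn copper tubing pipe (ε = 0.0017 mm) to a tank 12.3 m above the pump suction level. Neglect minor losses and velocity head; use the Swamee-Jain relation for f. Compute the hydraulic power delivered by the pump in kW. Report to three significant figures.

P_hyd ≈ 34.5 kW

V = 4Q/(πD²) = 3.181 m/s; Re = 1.69×10^5; ε/D = 2.07×10^-5; f = 0.01622
h_f = f(L/D)V²/2g = 196.9 m
Total head H = z + h_f = 12.3 + 196.9 = 209.2 m
P_hyd = ρgQH = 1000·9.81·0.0168·209.2 = 34.48 kW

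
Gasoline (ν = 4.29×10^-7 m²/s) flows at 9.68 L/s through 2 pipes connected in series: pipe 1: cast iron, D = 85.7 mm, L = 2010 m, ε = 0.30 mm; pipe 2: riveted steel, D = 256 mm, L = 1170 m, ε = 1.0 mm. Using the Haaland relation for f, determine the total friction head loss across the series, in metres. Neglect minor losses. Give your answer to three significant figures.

H ≈ 93.6 m

Pipe 1: V = 1.678 m/s, Re = 3.35×10^5, ε/D = 0.00350, f = 0.02772, h_1 = f(L/D)V²/2g = 93.31 m
Pipe 2: V = 0.1881 m/s, Re = 1.12×10^5, ε/D = 0.00391, f = 0.02916, h_2 = f(L/D)V²/2g = 0.2403 m
Series → Q common, losses add: H = Σh = 93.55 m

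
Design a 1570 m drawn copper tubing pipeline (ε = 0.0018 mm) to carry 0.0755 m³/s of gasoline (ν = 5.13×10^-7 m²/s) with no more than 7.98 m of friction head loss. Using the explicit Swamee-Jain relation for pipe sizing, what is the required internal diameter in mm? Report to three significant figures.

Swamee-Jain (Type III): D = 0.66·[ε^1.25·(LQ²/(gh_f))^4.75 + ν·Q^9.4·(L/(gh_f))^5.2]^0.04
LQ²/(gh_f) = 0.1143; L/(gh_f) = 20.06
Term 1 = ε^1.25·(…)^4.75 = 2.21×10^-12; Term 2 = ν·Q^9.4·(…)^5.2 = 8.60×10^-11
D = 0.66·(2.21×10^-12 + 8.60×10^-11)^0.04 = 0.2614 m = 261 mm
Check: V = 1.41 m/s, Re = 7.17×10^5, f = 0.01243, h_f = 7.52 m ≈ 7.98 m ✓

D ≈ 261 mm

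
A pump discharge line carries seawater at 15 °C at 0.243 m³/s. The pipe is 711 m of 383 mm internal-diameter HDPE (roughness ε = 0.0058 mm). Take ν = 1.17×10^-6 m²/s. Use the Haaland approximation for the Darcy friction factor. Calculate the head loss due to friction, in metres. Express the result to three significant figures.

h_f ≈ 5.29 m

V = 4Q/(πD²) = 4·0.243/(π·0.383²) = 2.109 m/s
Re = VD/ν = 2.109·0.383/1.17×10^-6 = 6.90×10^5 → turbulent
ε/D = 0.0058/383 = 1.51×10^-5
Haaland: f = 0.01256
h_f = f(L/D)V²/(2g) = 0.01256·(711/0.383)·2.109²/(2·9.81) = 5.287 m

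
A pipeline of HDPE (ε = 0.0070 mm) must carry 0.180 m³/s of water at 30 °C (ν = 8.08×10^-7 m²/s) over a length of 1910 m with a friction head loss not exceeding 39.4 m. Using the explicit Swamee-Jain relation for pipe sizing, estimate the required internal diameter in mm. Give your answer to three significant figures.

Swamee-Jain (Type III): D = 0.66·[ε^1.25·(LQ²/(gh_f))^4.75 + ν·Q^9.4·(L/(gh_f))^5.2]^0.04
LQ²/(gh_f) = 0.1601; L/(gh_f) = 4.942
Term 1 = ε^1.25·(…)^4.75 = 5.99×10^-11; Term 2 = ν·Q^9.4·(…)^5.2 = 3.27×10^-10
D = 0.66·(5.99×10^-11 + 3.27×10^-10)^0.04 = 0.2774 m = 277 mm
Check: V = 2.98 m/s, Re = 1.02×10^6, f = 0.01216, h_f = 37.9 m ≈ 39.4 m ✓

D ≈ 277 mm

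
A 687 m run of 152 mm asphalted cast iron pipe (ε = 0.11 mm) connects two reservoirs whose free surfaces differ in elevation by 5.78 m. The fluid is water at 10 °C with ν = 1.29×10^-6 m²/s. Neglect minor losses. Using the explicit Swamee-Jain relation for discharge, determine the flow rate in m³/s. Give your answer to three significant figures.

Swamee-Jain (Type II): Q = -0.965·√(gD⁵h_f/L)·ln[ε/(3.7D) + √(3.17ν²L/(gD³h_f))]
√(gD⁵h_f/L) = √(9.81·0.152⁵·5.78/687) = 0.002588
ε/(3.7D) = 1.96×10^-4; √(3.17ν²L/(gD³h_f)) = 1.35×10^-4
Q = -0.965·0.002588·ln(3.305×10^-4) = 0.02001 m³/s
Check: V = 1.10 m/s, Re = 1.30×10^5, f = 0.02076, h_f = 5.82 m ≈ 5.78 m ✓

Q ≈ 0.0200 m³/s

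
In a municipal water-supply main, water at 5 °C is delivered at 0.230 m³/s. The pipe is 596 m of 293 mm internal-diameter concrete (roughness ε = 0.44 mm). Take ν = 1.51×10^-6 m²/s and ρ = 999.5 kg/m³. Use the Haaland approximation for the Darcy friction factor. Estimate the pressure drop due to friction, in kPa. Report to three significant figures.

V = 4Q/(πD²) = 4·0.230/(π·0.293²) = 3.411 m/s
Re = VD/ν = 3.411·0.293/1.51×10^-6 = 6.62×10^5 → turbulent
ε/D = 0.44/293 = 0.00150
Haaland: f = 0.02208
h_f = f(L/D)V²/(2g) = 0.02208·(596/0.293)·3.411²/(2·9.81) = 26.63 m
Δp = ρg·h_f = 999.5·9.81·26.63 = 261.1 kPa

Δp ≈ 261 kPa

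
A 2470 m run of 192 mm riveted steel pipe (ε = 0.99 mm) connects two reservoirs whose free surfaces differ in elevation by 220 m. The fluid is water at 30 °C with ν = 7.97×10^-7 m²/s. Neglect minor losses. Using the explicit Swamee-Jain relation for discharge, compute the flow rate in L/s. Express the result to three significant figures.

Swamee-Jain (Type II): Q = -0.965·√(gD⁵h_f/L)·ln[ε/(3.7D) + √(3.17ν²L/(gD³h_f))]
√(gD⁵h_f/L) = √(9.81·0.192⁵·220/2470) = 0.01510
ε/(3.7D) = 0.00139; √(3.17ν²L/(gD³h_f)) = 1.80×10^-5
Q = -0.965·0.01510·ln(0.001412) = 0.09563 m³/s
Check: V = 3.30 m/s, Re = 7.96×10^5, f = 0.03084, h_f = 221 m ≈ 220 m ✓

Q ≈ 95.6 L/s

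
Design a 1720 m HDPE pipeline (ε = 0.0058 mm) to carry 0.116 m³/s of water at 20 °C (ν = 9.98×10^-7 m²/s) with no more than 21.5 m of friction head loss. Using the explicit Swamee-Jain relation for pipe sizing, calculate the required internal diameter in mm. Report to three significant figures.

Swamee-Jain (Type III): D = 0.66·[ε^1.25·(LQ²/(gh_f))^4.75 + ν·Q^9.4·(L/(gh_f))^5.2]^0.04
LQ²/(gh_f) = 0.1097; L/(gh_f) = 8.155
Term 1 = ε^1.25·(…)^4.75 = 7.87×10^-12; Term 2 = ν·Q^9.4·(…)^5.2 = 8.80×10^-11
D = 0.66·(7.87×10^-12 + 8.80×10^-11)^0.04 = 0.2623 m = 262 mm
Check: V = 2.15 m/s, Re = 5.64×10^5, f = 0.01319, h_f = 20.3 m ≈ 21.5 m ✓

D ≈ 262 mm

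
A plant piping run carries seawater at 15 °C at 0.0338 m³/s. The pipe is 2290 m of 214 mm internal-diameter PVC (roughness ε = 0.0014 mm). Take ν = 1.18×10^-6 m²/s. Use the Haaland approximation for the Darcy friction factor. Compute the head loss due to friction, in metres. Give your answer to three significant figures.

h_f ≈ 7.72 m

V = 4Q/(πD²) = 4·0.0338/(π·0.214²) = 0.9397 m/s
Re = VD/ν = 0.9397·0.214/1.18×10^-6 = 1.70×10^5 → turbulent
ε/D = 0.0014/214 = 6.54×10^-6
Haaland: f = 0.01603
h_f = f(L/D)V²/(2g) = 0.01603·(2290/0.214)·0.9397²/(2·9.81) = 7.719 m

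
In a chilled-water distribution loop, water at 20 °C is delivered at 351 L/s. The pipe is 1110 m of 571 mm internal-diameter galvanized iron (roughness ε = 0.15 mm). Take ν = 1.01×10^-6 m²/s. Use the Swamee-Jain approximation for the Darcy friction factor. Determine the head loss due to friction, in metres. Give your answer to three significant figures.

h_f ≈ 2.91 m

V = 4Q/(πD²) = 4·0.351/(π·0.571²) = 1.371 m/s
Re = VD/ν = 1.371·0.571/1.01×10^-6 = 7.75×10^5 → turbulent
ε/D = 0.15/571 = 2.63×10^-4
Swamee-Jain: f = 0.01562
h_f = f(L/D)V²/(2g) = 0.01562·(1110/0.571)·1.371²/(2·9.81) = 2.907 m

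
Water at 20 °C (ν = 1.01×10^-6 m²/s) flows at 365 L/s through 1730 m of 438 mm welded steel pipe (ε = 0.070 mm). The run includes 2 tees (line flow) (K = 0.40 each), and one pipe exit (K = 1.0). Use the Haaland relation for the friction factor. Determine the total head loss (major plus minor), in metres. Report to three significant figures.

H_L ≈ 17.2 m

V = 4Q/(πD²) = 2.422 m/s; V²/2g = 0.2991 m
Re = 1.05×10^6, ε/D = 1.60×10^-4 → f = 0.01409 (Haaland)
Major: h_f = f(L/D)·V²/2g = 0.01409·3950·0.2991 = 16.64 m
Minor: ΣK = 1.80; h_m = ΣK·V²/2g = 0.5384 m
Total H_L = 16.64 + 0.5384 = 17.18 m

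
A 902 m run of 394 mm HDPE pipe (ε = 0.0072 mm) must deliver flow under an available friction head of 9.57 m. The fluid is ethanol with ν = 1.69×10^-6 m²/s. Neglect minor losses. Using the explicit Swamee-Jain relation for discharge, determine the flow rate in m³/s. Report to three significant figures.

Swamee-Jain (Type II): Q = -0.965·√(gD⁵h_f/L)·ln[ε/(3.7D) + √(3.17ν²L/(gD³h_f))]
√(gD⁵h_f/L) = √(9.81·0.394⁵·9.57/902) = 0.03144
ε/(3.7D) = 4.94×10^-6; √(3.17ν²L/(gD³h_f)) = 3.77×10^-5
Q = -0.965·0.03144·ln(4.265×10^-5) = 0.3053 m³/s
Check: V = 2.50 m/s, Re = 5.84×10^5, f = 0.01305, h_f = 9.55 m ≈ 9.57 m ✓

Q ≈ 0.305 m³/s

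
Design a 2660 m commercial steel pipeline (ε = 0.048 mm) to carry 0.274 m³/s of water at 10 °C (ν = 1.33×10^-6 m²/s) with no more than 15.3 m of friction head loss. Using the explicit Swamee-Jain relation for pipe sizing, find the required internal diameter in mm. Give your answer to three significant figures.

D ≈ 439 mm

Swamee-Jain (Type III): D = 0.66·[ε^1.25·(LQ²/(gh_f))^4.75 + ν·Q^9.4·(L/(gh_f))^5.2]^0.04
LQ²/(gh_f) = 1.331; L/(gh_f) = 17.72
Term 1 = ε^1.25·(…)^4.75 = 1.55×10^-5; Term 2 = ν·Q^9.4·(…)^5.2 = 2.14×10^-5
D = 0.66·(1.55×10^-5 + 2.14×10^-5)^0.04 = 0.4388 m = 439 mm
Check: V = 1.81 m/s, Re = 5.98×10^5, f = 0.01430, h_f = 14.5 m ≈ 15.3 m ✓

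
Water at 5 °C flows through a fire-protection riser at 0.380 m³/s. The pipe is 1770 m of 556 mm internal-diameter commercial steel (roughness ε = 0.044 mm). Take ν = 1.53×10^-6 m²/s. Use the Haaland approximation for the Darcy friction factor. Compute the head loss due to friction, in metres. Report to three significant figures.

V = 4Q/(πD²) = 4·0.380/(π·0.556²) = 1.565 m/s
Re = VD/ν = 1.565·0.556/1.53×10^-6 = 5.69×10^5 → turbulent
ε/D = 0.044/556 = 7.91×10^-5
Haaland: f = 0.01380
h_f = f(L/D)V²/(2g) = 0.01380·(1770/0.556)·1.565²/(2·9.81) = 5.487 m

h_f ≈ 5.49 m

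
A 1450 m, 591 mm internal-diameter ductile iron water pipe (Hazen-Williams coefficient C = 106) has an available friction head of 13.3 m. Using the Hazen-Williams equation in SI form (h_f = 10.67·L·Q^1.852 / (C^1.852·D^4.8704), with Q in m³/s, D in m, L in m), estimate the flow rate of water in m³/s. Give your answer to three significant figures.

Rearranging: Q = [h_f·C^1.852·D^4.8704 / (10.67·L)]^(1/1.852)
Q = [13.3·106^1.852·0.591^4.8704 / (10.67·1450)]^0.540 = 0.5879 m³/s

Q ≈ 0.588 m³/s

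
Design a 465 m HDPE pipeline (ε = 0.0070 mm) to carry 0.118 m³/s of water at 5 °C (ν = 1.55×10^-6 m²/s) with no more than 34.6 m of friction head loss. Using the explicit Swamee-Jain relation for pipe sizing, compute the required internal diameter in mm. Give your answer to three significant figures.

D ≈ 186 mm

Swamee-Jain (Type III): D = 0.66·[ε^1.25·(LQ²/(gh_f))^4.75 + ν·Q^9.4·(L/(gh_f))^5.2]^0.04
LQ²/(gh_f) = 0.01908; L/(gh_f) = 1.370
Term 1 = ε^1.25·(…)^4.75 = 2.45×10^-15; Term 2 = ν·Q^9.4·(…)^5.2 = 1.50×10^-14
D = 0.66·(2.45×10^-15 + 1.50×10^-14)^0.04 = 0.1859 m = 186 mm
Check: V = 4.35 m/s, Re = 5.21×10^5, f = 0.01358, h_f = 32.7 m ≈ 34.6 m ✓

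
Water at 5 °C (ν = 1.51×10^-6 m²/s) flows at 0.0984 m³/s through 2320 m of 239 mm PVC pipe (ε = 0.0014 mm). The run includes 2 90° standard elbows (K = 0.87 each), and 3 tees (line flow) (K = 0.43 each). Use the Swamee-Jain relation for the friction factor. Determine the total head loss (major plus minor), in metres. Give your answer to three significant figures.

V = 4Q/(πD²) = 2.193 m/s; V²/2g = 0.2452 m
Re = 3.47×10^5, ε/D = 5.86×10^-6 → f = 0.01406 (Swamee-Jain)
Major: h_f = f(L/D)·V²/2g = 0.01406·9707·0.2452 = 33.48 m
Minor: ΣK = 3.03; h_m = ΣK·V²/2g = 0.7430 m
Total H_L = 33.48 + 0.7430 = 34.22 m

H_L ≈ 34.2 m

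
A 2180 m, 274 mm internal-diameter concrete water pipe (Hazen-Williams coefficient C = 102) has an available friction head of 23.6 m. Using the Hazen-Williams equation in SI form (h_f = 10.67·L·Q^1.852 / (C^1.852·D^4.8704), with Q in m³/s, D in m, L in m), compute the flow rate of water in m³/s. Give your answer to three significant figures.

Rearranging: Q = [h_f·C^1.852·D^4.8704 / (10.67·L)]^(1/1.852)
Q = [23.6·102^1.852·0.274^4.8704 / (10.67·2180)]^0.540 = 0.08194 m³/s

Q ≈ 0.0819 m³/s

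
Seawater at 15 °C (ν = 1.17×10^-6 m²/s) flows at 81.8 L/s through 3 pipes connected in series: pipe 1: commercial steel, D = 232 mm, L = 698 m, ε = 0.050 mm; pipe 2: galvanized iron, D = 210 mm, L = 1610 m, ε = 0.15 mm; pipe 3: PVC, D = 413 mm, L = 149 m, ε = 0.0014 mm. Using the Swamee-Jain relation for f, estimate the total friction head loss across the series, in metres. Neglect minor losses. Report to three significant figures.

Pipe 1: V = 1.935 m/s, Re = 3.84×10^5, ε/D = 2.16×10^-4, f = 0.01603, h_1 = f(L/D)V²/2g = 9.203 m
Pipe 2: V = 2.362 m/s, Re = 4.24×10^5, ε/D = 7.14×10^-4, f = 0.01913, h_2 = f(L/D)V²/2g = 41.69 m
Pipe 3: V = 0.6106 m/s, Re = 2.16×10^5, ε/D = 3.39×10^-6, f = 0.01534, h_3 = f(L/D)V²/2g = 0.1052 m
Series → Q common, losses add: H = Σh = 51.00 m

H ≈ 51.0 m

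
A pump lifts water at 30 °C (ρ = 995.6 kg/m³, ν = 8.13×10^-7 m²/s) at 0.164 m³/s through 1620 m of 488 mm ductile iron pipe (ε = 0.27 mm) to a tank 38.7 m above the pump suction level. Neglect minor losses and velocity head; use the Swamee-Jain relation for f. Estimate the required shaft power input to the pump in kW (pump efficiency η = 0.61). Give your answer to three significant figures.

P_shaft ≈ 108 kW

V = 4Q/(πD²) = 0.8768 m/s; Re = 5.26×10^5; ε/D = 5.53×10^-4; f = 0.01806
h_f = f(L/D)V²/2g = 2.349 m
Total head H = z + h_f = 38.7 + 2.349 = 41.05 m
P_hyd = ρgQH = 995.6·9.81·0.164·41.05 = 65.75 kW
P_shaft = P_hyd/η = 65.75/0.61 = 107.8 kW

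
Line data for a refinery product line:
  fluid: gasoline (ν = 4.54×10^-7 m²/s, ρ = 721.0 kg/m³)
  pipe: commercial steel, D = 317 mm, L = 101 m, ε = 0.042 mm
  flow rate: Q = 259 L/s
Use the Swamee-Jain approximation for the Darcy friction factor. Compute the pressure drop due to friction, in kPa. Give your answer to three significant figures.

V = 4Q/(πD²) = 4·0.259/(π·0.317²) = 3.282 m/s
Re = VD/ν = 3.282·0.317/4.54×10^-7 = 2.29×10^6 → turbulent
ε/D = 0.042/317 = 1.32×10^-4
Swamee-Jain: f = 0.01333
h_f = f(L/D)V²/(2g) = 0.01333·(101/0.317)·3.282²/(2·9.81) = 2.331 m
Δp = ρg·h_f = 721.0·9.81·2.331 = 16.48 kPa

Δp ≈ 16.5 kPa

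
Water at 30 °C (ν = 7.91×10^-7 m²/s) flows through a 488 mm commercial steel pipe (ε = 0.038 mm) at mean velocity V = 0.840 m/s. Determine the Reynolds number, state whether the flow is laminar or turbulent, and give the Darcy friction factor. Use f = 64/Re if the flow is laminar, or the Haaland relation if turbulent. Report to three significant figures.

Re = VD/ν = 0.8400·0.488/7.91×10^-7 = 5.18×10^5
Re > 4000 → turbulent; ε/D = 7.79×10^-5
Haaland: f = 0.01395

Re ≈ 5.18×10^5; turbulent; f ≈ 0.0139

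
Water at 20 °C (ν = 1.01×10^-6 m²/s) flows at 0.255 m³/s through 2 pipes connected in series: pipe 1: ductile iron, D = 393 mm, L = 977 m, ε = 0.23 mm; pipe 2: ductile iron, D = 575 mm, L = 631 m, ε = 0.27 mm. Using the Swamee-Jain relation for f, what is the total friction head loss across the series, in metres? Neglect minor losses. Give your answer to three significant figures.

Pipe 1: V = 2.102 m/s, Re = 8.18×10^5, ε/D = 5.85×10^-4, f = 0.01795, h_1 = f(L/D)V²/2g = 10.05 m
Pipe 2: V = 0.9820 m/s, Re = 5.59×10^5, ε/D = 4.70×10^-4, f = 0.01748, h_2 = f(L/D)V²/2g = 0.9431 m
Series → Q common, losses add: H = Σh = 11.00 m

H ≈ 11.0 m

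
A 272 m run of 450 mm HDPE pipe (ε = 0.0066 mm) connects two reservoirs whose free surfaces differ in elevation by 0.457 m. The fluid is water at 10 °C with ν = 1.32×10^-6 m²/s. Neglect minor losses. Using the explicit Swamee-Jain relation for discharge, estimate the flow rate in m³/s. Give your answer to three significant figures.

Swamee-Jain (Type II): Q = -0.965·√(gD⁵h_f/L)·ln[ε/(3.7D) + √(3.17ν²L/(gD³h_f))]
√(gD⁵h_f/L) = √(9.81·0.450⁵·0.457/272) = 0.01744
ε/(3.7D) = 3.96×10^-6; √(3.17ν²L/(gD³h_f)) = 6.06×10^-5
Q = -0.965·0.01744·ln(6.461×10^-5) = 0.1624 m³/s
Check: V = 1.02 m/s, Re = 3.48×10^5, f = 0.01417, h_f = 0.455 m ≈ 0.457 m ✓

Q ≈ 0.162 m³/s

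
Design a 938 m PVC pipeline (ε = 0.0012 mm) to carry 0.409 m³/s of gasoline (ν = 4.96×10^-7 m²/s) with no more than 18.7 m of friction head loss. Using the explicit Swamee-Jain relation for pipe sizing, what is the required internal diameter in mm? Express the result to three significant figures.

Swamee-Jain (Type III): D = 0.66·[ε^1.25·(LQ²/(gh_f))^4.75 + ν·Q^9.4·(L/(gh_f))^5.2]^0.04
LQ²/(gh_f) = 0.8553; L/(gh_f) = 5.113
Term 1 = ε^1.25·(…)^4.75 = 1.89×10^-8; Term 2 = ν·Q^9.4·(…)^5.2 = 5.38×10^-7
D = 0.66·(1.89×10^-8 + 5.38×10^-7)^0.04 = 0.3710 m = 371 mm
Check: V = 3.78 m/s, Re = 2.83×10^6, f = 0.009971, h_f = 18.4 m ≈ 18.7 m ✓

D ≈ 371 mm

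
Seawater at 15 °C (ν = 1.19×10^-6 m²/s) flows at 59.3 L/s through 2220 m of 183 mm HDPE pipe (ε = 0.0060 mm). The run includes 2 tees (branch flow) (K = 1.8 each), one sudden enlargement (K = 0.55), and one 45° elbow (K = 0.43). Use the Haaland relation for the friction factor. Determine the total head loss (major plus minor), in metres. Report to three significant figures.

V = 4Q/(πD²) = 2.255 m/s; V²/2g = 0.2591 m
Re = 3.47×10^5, ε/D = 3.28×10^-5 → f = 0.01427 (Haaland)
Major: h_f = f(L/D)·V²/2g = 0.01427·12131·0.2591 = 44.85 m
Minor: ΣK = 4.58; h_m = ΣK·V²/2g = 1.187 m
Total H_L = 44.85 + 1.187 = 46.04 m

H_L ≈ 46.0 m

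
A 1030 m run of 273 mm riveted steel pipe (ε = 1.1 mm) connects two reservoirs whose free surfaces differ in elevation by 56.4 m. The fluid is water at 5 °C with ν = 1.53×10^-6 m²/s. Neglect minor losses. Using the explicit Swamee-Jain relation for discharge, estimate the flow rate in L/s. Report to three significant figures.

Q ≈ 187 L/s

Swamee-Jain (Type II): Q = -0.965·√(gD⁵h_f/L)·ln[ε/(3.7D) + √(3.17ν²L/(gD³h_f))]
√(gD⁵h_f/L) = √(9.81·0.273⁵·56.4/1030) = 0.02854
ε/(3.7D) = 0.00109; √(3.17ν²L/(gD³h_f)) = 2.61×10^-5
Q = -0.965·0.02854·ln(0.001115) = 0.1873 m³/s
Check: V = 3.20 m/s, Re = 5.71×10^5, f = 0.02876, h_f = 56.6 m ≈ 56.4 m ✓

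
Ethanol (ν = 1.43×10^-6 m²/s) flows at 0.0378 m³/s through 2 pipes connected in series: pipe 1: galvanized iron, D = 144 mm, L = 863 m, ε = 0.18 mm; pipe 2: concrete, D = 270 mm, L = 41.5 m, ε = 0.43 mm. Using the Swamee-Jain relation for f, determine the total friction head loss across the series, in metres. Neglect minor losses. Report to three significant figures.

H ≈ 36.2 m

Pipe 1: V = 2.321 m/s, Re = 2.34×10^5, ε/D = 0.00125, f = 0.02196, h_1 = f(L/D)V²/2g = 36.13 m
Pipe 2: V = 0.6602 m/s, Re = 1.25×10^5, ε/D = 0.00159, f = 0.02386, h_2 = f(L/D)V²/2g = 0.08146 m
Series → Q common, losses add: H = Σh = 36.21 m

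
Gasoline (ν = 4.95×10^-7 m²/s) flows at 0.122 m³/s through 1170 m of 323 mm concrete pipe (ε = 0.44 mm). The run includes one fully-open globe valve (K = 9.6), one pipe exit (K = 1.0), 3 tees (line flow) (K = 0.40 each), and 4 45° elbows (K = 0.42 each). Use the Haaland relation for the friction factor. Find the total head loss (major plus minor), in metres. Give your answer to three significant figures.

H_L ≈ 10.3 m

V = 4Q/(πD²) = 1.489 m/s; V²/2g = 0.1130 m
Re = 9.72×10^5, ε/D = 0.00136 → f = 0.02146 (Haaland)
Major: h_f = f(L/D)·V²/2g = 0.02146·3622·0.1130 = 8.784 m
Minor: ΣK = 13.5; h_m = ΣK·V²/2g = 1.523 m
Total H_L = 8.784 + 1.523 = 10.31 m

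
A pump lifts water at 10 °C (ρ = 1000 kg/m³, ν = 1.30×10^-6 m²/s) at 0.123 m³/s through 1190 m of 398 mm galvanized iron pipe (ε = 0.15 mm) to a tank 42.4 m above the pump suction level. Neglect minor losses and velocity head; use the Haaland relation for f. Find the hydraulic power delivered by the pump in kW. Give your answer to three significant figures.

V = 4Q/(πD²) = 0.9887 m/s; Re = 3.03×10^5; ε/D = 3.77×10^-4; f = 0.01731
h_f = f(L/D)V²/2g = 2.578 m
Total head H = z + h_f = 42.4 + 2.578 = 44.98 m
P_hyd = ρgQH = 1000·9.81·0.123·44.98 = 54.27 kW

P_hyd ≈ 54.3 kW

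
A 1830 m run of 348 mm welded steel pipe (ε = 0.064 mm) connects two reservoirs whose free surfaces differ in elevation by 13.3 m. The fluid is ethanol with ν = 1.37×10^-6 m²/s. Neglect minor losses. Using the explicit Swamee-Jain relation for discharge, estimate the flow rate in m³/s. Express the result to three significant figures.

Q ≈ 0.171 m³/s

Swamee-Jain (Type II): Q = -0.965·√(gD⁵h_f/L)·ln[ε/(3.7D) + √(3.17ν²L/(gD³h_f))]
√(gD⁵h_f/L) = √(9.81·0.348⁵·13.3/1830) = 0.01908
ε/(3.7D) = 4.97×10^-5; √(3.17ν²L/(gD³h_f)) = 4.45×10^-5
Q = -0.965·0.01908·ln(9.420×10^-5) = 0.1706 m³/s
Check: V = 1.79 m/s, Re = 4.56×10^5, f = 0.01549, h_f = 13.4 m ≈ 13.3 m ✓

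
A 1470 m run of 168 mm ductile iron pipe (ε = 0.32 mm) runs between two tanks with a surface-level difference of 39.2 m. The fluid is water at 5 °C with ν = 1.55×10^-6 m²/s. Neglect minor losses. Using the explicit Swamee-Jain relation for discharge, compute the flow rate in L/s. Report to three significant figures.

Q ≈ 42.4 L/s

Swamee-Jain (Type II): Q = -0.965·√(gD⁵h_f/L)·ln[ε/(3.7D) + √(3.17ν²L/(gD³h_f))]
√(gD⁵h_f/L) = √(9.81·0.168⁵·39.2/1470) = 0.005917
ε/(3.7D) = 5.15×10^-4; √(3.17ν²L/(gD³h_f)) = 7.84×10^-5
Q = -0.965·0.005917·ln(5.932×10^-4) = 0.04242 m³/s
Check: V = 1.91 m/s, Re = 2.07×10^5, f = 0.02418, h_f = 39.5 m ≈ 39.2 m ✓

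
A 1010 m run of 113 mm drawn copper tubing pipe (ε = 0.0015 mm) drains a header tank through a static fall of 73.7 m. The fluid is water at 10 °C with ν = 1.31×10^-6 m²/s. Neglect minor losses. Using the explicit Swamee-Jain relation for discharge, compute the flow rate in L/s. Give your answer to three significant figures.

Swamee-Jain (Type II): Q = -0.965·√(gD⁵h_f/L)·ln[ε/(3.7D) + √(3.17ν²L/(gD³h_f))]
√(gD⁵h_f/L) = √(9.81·0.113⁵·73.7/1010) = 0.003632
ε/(3.7D) = 3.59×10^-6; √(3.17ν²L/(gD³h_f)) = 7.26×10^-5
Q = -0.965·0.003632·ln(7.616×10^-5) = 0.03323 m³/s
Check: V = 3.31 m/s, Re = 2.86×10^5, f = 0.01466, h_f = 73.3 m ≈ 73.7 m ✓

Q ≈ 33.2 L/s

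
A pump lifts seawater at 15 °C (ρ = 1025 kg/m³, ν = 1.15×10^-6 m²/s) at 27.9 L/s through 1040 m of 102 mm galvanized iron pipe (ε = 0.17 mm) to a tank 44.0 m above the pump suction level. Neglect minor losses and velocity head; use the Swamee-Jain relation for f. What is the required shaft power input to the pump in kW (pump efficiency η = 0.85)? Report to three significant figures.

V = 4Q/(πD²) = 3.414 m/s; Re = 3.03×10^5; ε/D = 0.00167; f = 0.02315
h_f = f(L/D)V²/2g = 140.3 m
Total head H = z + h_f = 44.0 + 140.3 = 184.3 m
P_hyd = ρgQH = 1025·9.81·0.0279·184.3 = 51.69 kW
P_shaft = P_hyd/η = 51.69/0.85 = 60.81 kW

P_shaft ≈ 60.8 kW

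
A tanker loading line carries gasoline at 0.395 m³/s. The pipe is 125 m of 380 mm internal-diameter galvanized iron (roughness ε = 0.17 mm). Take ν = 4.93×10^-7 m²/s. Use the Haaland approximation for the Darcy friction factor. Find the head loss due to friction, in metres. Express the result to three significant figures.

V = 4Q/(πD²) = 4·0.395/(π·0.380²) = 3.483 m/s
Re = VD/ν = 3.483·0.380/4.93×10^-7 = 2.68×10^6 → turbulent
ε/D = 0.17/380 = 4.47×10^-4
Haaland: f = 0.01651
h_f = f(L/D)V²/(2g) = 0.01651·(125/0.380)·3.483²/(2·9.81) = 3.357 m

h_f ≈ 3.36 m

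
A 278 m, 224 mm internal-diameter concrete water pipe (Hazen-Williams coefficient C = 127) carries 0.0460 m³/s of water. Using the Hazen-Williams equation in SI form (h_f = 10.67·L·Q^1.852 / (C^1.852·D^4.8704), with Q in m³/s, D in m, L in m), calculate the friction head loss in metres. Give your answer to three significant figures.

h_f ≈ 1.84 m

h_f = 10.67·278·0.0460^1.852 / (127^1.852·0.224^4.8704) = 1.836 m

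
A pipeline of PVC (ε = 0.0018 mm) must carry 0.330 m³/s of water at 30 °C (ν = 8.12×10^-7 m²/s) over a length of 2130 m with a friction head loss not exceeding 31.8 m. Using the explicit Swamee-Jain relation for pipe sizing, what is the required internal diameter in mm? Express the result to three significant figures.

D ≈ 371 mm

Swamee-Jain (Type III): D = 0.66·[ε^1.25·(LQ²/(gh_f))^4.75 + ν·Q^9.4·(L/(gh_f))^5.2]^0.04
LQ²/(gh_f) = 0.7436; L/(gh_f) = 6.828
Term 1 = ε^1.25·(…)^4.75 = 1.61×10^-8; Term 2 = ν·Q^9.4·(…)^5.2 = 5.27×10^-7
D = 0.66·(1.61×10^-8 + 5.27×10^-7)^0.04 = 0.3706 m = 371 mm
Check: V = 3.06 m/s, Re = 1.40×10^6, f = 0.01113, h_f = 30.5 m ≈ 31.8 m ✓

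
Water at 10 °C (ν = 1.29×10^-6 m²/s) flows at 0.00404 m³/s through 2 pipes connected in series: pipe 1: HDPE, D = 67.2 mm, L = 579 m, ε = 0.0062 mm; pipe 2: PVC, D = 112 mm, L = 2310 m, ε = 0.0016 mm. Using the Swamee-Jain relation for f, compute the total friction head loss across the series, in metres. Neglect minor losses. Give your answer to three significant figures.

H ≈ 15.6 m

Pipe 1: V = 1.139 m/s, Re = 5.93×10^4, ε/D = 9.23×10^-5, f = 0.02039, h_1 = f(L/D)V²/2g = 11.62 m
Pipe 2: V = 0.4101 m/s, Re = 3.56×10^4, ε/D = 1.43×10^-5, f = 0.02249, h_2 = f(L/D)V²/2g = 3.976 m
Series → Q common, losses add: H = Σh = 15.60 m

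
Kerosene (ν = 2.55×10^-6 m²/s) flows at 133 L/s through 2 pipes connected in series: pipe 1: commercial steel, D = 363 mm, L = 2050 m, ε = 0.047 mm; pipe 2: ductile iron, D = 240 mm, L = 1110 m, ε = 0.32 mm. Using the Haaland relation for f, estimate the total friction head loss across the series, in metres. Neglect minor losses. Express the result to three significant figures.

H ≈ 52.5 m

Pipe 1: V = 1.285 m/s, Re = 1.83×10^5, ε/D = 1.29×10^-4, f = 0.01662, h_1 = f(L/D)V²/2g = 7.900 m
Pipe 2: V = 2.940 m/s, Re = 2.77×10^5, ε/D = 0.00133, f = 0.02188, h_2 = f(L/D)V²/2g = 44.59 m
Series → Q common, losses add: H = Σh = 52.49 m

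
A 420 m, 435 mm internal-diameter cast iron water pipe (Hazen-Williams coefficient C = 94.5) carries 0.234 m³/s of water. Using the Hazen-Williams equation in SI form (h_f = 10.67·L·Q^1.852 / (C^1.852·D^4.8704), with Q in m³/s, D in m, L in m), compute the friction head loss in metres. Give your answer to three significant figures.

h_f ≈ 3.85 m

h_f = 10.67·420·0.234^1.852 / (94.5^1.852·0.435^4.8704) = 3.849 m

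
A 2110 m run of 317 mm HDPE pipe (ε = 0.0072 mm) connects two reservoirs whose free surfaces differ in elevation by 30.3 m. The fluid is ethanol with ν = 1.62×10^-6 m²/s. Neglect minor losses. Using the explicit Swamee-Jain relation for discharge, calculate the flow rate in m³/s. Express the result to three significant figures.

Swamee-Jain (Type II): Q = -0.965·√(gD⁵h_f/L)·ln[ε/(3.7D) + √(3.17ν²L/(gD³h_f))]
√(gD⁵h_f/L) = √(9.81·0.317⁵·30.3/2110) = 0.02124
ε/(3.7D) = 6.14×10^-6; √(3.17ν²L/(gD³h_f)) = 4.31×10^-5
Q = -0.965·0.02124·ln(4.920×10^-5) = 0.2033 m³/s
Check: V = 2.58 m/s, Re = 5.04×10^5, f = 0.01343, h_f = 30.2 m ≈ 30.3 m ✓

Q ≈ 0.203 m³/s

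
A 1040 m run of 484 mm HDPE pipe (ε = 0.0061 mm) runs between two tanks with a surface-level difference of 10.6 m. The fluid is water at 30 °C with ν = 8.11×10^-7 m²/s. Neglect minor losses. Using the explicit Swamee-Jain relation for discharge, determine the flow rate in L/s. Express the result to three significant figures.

Swamee-Jain (Type II): Q = -0.965·√(gD⁵h_f/L)·ln[ε/(3.7D) + √(3.17ν²L/(gD³h_f))]
√(gD⁵h_f/L) = √(9.81·0.484⁵·10.6/1040) = 0.05153
ε/(3.7D) = 3.41×10^-6; √(3.17ν²L/(gD³h_f)) = 1.36×10^-5
Q = -0.965·0.05153·ln(1.697×10^-5) = 0.5462 m³/s
Check: V = 2.97 m/s, Re = 1.77×10^6, f = 0.01100, h_f = 10.6 m ≈ 10.6 m ✓

Q ≈ 546 L/s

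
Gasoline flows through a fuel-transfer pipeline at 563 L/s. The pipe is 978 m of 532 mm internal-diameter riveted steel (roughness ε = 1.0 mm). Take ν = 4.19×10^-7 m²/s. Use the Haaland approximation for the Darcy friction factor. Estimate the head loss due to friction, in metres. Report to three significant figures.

h_f ≈ 13.9 m

V = 4Q/(πD²) = 4·0.563/(π·0.532²) = 2.533 m/s
Re = VD/ν = 2.533·0.532/4.19×10^-7 = 3.22×10^6 → turbulent
ε/D = 1.0/532 = 0.00188
Haaland: f = 0.02314
h_f = f(L/D)V²/(2g) = 0.02314·(978/0.532)·2.533²/(2·9.81) = 13.91 m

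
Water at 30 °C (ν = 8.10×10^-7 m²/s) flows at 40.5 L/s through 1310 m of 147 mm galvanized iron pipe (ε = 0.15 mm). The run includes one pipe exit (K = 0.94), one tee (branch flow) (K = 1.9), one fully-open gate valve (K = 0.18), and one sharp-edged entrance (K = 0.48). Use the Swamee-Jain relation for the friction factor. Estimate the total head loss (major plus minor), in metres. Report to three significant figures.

V = 4Q/(πD²) = 2.386 m/s; V²/2g = 0.2902 m
Re = 4.33×10^5, ε/D = 0.00102 → f = 0.02054 (Swamee-Jain)
Major: h_f = f(L/D)·V²/2g = 0.02054·8912·0.2902 = 53.12 m
Minor: ΣK = 3.50; h_m = ΣK·V²/2g = 1.016 m
Total H_L = 53.12 + 1.016 = 54.13 m

H_L ≈ 54.1 m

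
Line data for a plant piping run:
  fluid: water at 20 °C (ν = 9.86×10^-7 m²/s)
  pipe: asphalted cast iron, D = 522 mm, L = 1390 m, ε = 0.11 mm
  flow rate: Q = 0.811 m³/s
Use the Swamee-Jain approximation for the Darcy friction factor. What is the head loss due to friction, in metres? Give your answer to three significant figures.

V = 4Q/(πD²) = 4·0.811/(π·0.522²) = 3.790 m/s
Re = VD/ν = 3.790·0.522/9.86×10^-7 = 2.01×10^6 → turbulent
ε/D = 0.11/522 = 2.11×10^-4
Swamee-Jain: f = 0.01445
h_f = f(L/D)V²/(2g) = 0.01445·(1390/0.522)·3.790²/(2·9.81) = 28.15 m

h_f ≈ 28.2 m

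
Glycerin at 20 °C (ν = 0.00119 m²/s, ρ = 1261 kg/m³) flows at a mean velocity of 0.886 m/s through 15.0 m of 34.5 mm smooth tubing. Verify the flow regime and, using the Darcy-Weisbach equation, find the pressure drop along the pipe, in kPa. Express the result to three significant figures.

Δp ≈ 536 kPa

Re = VD/ν = 0.886·0.03450/0.00119 = 25.7 → laminar (Re < 2300)
f = 64/Re = 2.492
h_f = f(L/D)V²/(2g) = 2.492·(15.0/0.03450)·0.886²/(2·9.81) = 43.34 m
Δp = ρg·h_f = 1261·9.81·43.34 = 536.2 kPa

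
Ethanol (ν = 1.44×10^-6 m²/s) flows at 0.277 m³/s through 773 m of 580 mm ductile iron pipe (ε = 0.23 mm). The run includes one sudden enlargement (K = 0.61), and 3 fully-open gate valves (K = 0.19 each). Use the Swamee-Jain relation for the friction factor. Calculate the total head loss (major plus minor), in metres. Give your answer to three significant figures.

H_L ≈ 1.36 m

V = 4Q/(πD²) = 1.048 m/s; V²/2g = 0.05602 m
Re = 4.22×10^5, ε/D = 3.97×10^-4 → f = 0.01727 (Swamee-Jain)
Major: h_f = f(L/D)·V²/2g = 0.01727·1333·0.05602 = 1.290 m
Minor: ΣK = 1.18; h_m = ΣK·V²/2g = 0.06611 m
Total H_L = 1.290 + 0.06611 = 1.356 m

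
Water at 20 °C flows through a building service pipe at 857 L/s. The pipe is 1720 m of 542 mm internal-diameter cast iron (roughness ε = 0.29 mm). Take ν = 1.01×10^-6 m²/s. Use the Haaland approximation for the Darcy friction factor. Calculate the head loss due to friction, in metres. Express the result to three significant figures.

h_f ≈ 38.4 m

V = 4Q/(πD²) = 4·0.857/(π·0.542²) = 3.714 m/s
Re = VD/ν = 3.714·0.542/1.01×10^-6 = 1.99×10^6 → turbulent
ε/D = 0.29/542 = 5.35×10^-4
Haaland: f = 0.01720
h_f = f(L/D)V²/(2g) = 0.01720·(1720/0.542)·3.714²/(2·9.81) = 38.39 m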